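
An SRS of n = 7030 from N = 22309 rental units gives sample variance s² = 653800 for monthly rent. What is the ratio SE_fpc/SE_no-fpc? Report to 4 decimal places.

0.8276

f = n/N = 7030/22309 = 0.31511946.
SE_no-fpc = √(s²/n) = 9.6437245; SE_fpc = √((1−f)s²/n) = 7.9809063.
Ratio = √(1−f) = 0.82757510.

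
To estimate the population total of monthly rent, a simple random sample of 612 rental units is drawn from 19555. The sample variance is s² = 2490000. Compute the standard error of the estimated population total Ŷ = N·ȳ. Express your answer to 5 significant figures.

Var(Ŷ) = N²·Var(ȳ) = N²·(1 − n/N)·s²/n.
f = 612/19555 = 0.03129634; Var(ȳ) = 0.96870366·2490000/612 = 3941.2943.
Var(Ŷ) = 19555² · 3941.2943 = 1.5071432 × 10^12.
SE(Ŷ) = √(1.5071432 × 10^12) = 1.2277 × 10^6.

1.2277 × 10^6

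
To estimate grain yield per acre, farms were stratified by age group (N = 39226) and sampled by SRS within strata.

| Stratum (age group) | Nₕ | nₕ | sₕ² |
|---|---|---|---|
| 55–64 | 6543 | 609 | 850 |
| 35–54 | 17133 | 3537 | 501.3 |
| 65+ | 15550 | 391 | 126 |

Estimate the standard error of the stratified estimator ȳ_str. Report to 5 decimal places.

0.32564

Var(ȳ_str) = Σₕ Wₕ²(1 − fₕ)sₕ²/nₕ with Wₕ = Nₕ/N, N = 39226.
55–64: Wₕ = 0.16680263; term = 0.16680263²·(1 − 0.09307657)·850/609 = 0.035219083.
35–54: Wₕ = 0.43677663; term = 0.43677663²·(1 − 0.20644371)·501.3/3537 = 0.021456514.
65+: Wₕ = 0.39642074; term = 0.39642074²·(1 − 0.02514469)·126/391 = 0.049368131.
Sum = 0.10604373.
SE = √(0.10604373) = 0.32564.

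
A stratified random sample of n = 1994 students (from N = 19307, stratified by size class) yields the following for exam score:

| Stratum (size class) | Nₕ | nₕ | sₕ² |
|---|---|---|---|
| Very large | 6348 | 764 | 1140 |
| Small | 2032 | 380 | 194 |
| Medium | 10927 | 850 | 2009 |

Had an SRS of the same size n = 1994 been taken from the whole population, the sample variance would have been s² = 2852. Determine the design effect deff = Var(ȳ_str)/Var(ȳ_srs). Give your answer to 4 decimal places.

0.6586

Var(ȳ_str) = Σ Wₕ²(1−fₕ)sₕ²/nₕ with Wₕ = Nₕ/19307:
  Very large: (6348/19307)²·(1−764/6348)·1140/764 = 0.14189406
  Small: (2032/19307)²·(1−380/2032)·194/380 = 0.0045975058
  Medium: (10927/19307)²·(1−850/10927)·2009/850 = 0.69817392
  → Var(ȳ_str) = 0.84466549.
Var(ȳ_srs) = (1 − 1994/19307)·2852/1994 = 1.2825724.
deff = 0.84466549 / 1.2825724 = 0.6586.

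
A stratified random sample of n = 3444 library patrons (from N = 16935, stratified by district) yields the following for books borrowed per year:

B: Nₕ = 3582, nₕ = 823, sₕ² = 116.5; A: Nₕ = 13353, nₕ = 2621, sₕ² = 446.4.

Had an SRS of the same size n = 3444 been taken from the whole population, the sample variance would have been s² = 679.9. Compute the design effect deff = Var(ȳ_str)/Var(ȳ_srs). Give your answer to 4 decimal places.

Var(ȳ_str) = Σ Wₕ²(1−fₕ)sₕ²/nₕ with Wₕ = Nₕ/16935:
  B: (3582/16935)²·(1−823/3582)·116.5/823 = 0.0048779009
  A: (13353/16935)²·(1−2621/13353)·446.4/2621 = 0.085103276
  → Var(ȳ_str) = 0.089981177.
Var(ȳ_srs) = (1 − 3444/16935)·679.9/3444 = 0.15726817.
deff = 0.089981177 / 0.15726817 = 0.5722.

0.5722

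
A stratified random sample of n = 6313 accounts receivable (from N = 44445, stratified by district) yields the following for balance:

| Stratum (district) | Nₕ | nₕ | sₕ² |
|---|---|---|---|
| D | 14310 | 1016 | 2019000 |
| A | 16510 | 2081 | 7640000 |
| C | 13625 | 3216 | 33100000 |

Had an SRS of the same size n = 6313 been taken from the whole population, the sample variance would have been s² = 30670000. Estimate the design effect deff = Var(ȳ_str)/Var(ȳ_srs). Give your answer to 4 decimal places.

0.3294

Var(ȳ_str) = Σ Wₕ²(1−fₕ)sₕ²/nₕ with Wₕ = Nₕ/44445:
  D: (14310/44445)²·(1−1016/14310)·2019000/1016 = 191.37804
  A: (16510/44445)²·(1−2081/16510)·7640000/2081 = 442.7502
  C: (13625/44445)²·(1−3216/13625)·33100000/3216 = 738.94421
  → Var(ȳ_str) = 1373.0725.
Var(ȳ_srs) = (1 − 6313/44445)·30670000/6313 = 4168.1627.
deff = 1373.0725 / 4168.1627 = 0.3294.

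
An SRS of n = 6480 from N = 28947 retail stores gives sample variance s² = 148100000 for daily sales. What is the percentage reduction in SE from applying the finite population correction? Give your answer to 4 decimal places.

11.9010

f = n/N = 6480/28947 = 0.22385739.
SE_no-fpc = √(s²/n) = 151.1785; SE_fpc = √((1−f)s²/n) = 133.18668.
Ratio = √(1−f) = 0.88098956. Reduction = 100·(1 − 0.88098956) = 11.9010%.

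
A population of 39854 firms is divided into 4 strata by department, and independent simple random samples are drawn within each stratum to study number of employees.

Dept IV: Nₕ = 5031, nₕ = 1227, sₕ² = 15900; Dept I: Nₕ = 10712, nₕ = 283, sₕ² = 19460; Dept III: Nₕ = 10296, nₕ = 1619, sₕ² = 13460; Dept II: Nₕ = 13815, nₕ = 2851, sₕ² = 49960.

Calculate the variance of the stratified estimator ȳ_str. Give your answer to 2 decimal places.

7.13

Var(ȳ_str) = Σₕ Wₕ²(1 − fₕ)sₕ²/nₕ with Wₕ = Nₕ/N, N = 39854.
Dept IV: Wₕ = 0.12623576; term = 0.12623576²·(1 − 0.24388790)·15900/1227 = 0.15613618.
Dept I: Wₕ = 0.26878105; term = 0.26878105²·(1 − 0.02641897)·19460/283 = 4.8364399.
Dept III: Wₕ = 0.25834295; term = 0.25834295²·(1 − 0.15724553)·13460/1619 = 0.46761939.
Dept II: Wₕ = 0.34664024; term = 0.34664024²·(1 − 0.20636989)·49960/2851 = 1.6710956.
Sum = 7.1312911.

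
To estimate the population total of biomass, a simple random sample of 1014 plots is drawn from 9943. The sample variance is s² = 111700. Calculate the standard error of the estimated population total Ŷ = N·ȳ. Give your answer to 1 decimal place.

Var(Ŷ) = N²·Var(ȳ) = N²·(1 − n/N)·s²/n.
f = 1014/9943 = 0.10198129; Var(ȳ) = 0.89801871·111700/1014 = 98.923757.
Var(Ŷ) = 9943² · 98.923757 = 9.779924 × 10^9.
SE(Ŷ) = √(9.779924 × 10^9) = 98893.5.

98893.5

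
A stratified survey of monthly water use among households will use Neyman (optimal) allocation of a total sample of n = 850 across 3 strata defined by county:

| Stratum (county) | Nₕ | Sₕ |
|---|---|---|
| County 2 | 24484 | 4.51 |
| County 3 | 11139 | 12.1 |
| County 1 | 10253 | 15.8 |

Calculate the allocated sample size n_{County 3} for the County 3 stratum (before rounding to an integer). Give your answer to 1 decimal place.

Neyman allocation: nₕ = n·NₕSₕ / Σⱼ NⱼSⱼ.
Σ NⱼSⱼ = 24484·4.51 + 11139·12.1 + 10253·15.8 = 407202.14.
n_{County 3} = 850·11139·12.1 / 407202.14 = 281.3.

281.3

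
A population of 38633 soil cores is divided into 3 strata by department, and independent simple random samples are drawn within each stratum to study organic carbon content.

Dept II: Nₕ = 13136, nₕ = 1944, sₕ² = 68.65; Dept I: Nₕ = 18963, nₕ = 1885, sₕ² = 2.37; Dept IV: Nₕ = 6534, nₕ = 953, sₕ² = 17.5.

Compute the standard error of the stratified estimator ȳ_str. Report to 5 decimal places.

Var(ȳ_str) = Σₕ Wₕ²(1 − fₕ)sₕ²/nₕ with Wₕ = Nₕ/N, N = 38633.
Dept II: Wₕ = 0.34002019; term = 0.34002019²·(1 − 0.14799026)·68.65/1944 = 0.00347855.
Dept I: Wₕ = 0.49084979; term = 0.49084979²·(1 − 0.09940410)·2.37/1885 = 2.7281244 × 10^-4.
Dept IV: Wₕ = 0.16913002; term = 0.16913002²·(1 − 0.14585246)·17.5/953 = 4.4866215 × 10^-4.
Sum = 0.0042000246.
SE = √(0.0042000246) = 0.06481.

0.06481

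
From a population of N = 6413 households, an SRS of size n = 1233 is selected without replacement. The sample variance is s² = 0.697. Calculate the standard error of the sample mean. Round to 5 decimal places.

Under SRS without replacement, Var(ȳ) = (1 − f)·s²/n with f = n/N = 1233/6413 = 0.19226571.
Var(ȳ) = (1 − 0.19226571)·0.697/1233 = 0.80773429·5.6528792 × 10^-4 = 4.5660243 × 10^-4.
SE(ȳ) = √(4.5660243 × 10^-4) = 0.02137.

0.02137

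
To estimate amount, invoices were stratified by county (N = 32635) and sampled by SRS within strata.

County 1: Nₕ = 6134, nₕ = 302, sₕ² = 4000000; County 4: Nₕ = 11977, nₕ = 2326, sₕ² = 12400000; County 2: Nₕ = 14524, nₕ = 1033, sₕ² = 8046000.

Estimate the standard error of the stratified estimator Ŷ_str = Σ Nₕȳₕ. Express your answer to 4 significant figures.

Var(Ŷ_str) = Σₕ Nₕ²(1 − fₕ)sₕ²/nₕ.
County 1: 6134²·(1 − 302/6134)·4000000/302 = 4.7382103 × 10^11.
County 4: 11977²·(1 − 2326/11977)·12400000/2326 = 6.1621511 × 10^11.
County 2: 14524²·(1 − 1033/14524)·8046000/1033 = 1.5261952 × 10^12.
Sum = 2.6162313 × 10^12.
SE = √(2.6162313 × 10^12) = 1.617 × 10^6.

1.617 × 10^6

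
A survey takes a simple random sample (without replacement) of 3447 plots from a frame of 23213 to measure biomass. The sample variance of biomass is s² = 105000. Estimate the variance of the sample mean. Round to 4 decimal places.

25.9379

Under SRS without replacement, Var(ȳ) = (1 − f)·s²/n with f = n/N = 3447/23213 = 0.14849438.
Var(ȳ) = (1 − 0.14849438)·105000/3447 = 0.85150562·30.461271 = 25.937943.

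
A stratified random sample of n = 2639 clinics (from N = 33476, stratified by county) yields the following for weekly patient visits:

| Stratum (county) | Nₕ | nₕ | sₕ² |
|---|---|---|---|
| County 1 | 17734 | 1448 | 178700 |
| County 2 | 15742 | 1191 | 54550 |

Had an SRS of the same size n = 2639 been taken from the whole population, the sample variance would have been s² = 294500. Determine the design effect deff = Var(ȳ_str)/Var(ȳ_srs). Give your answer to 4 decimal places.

0.4005

Var(ȳ_str) = Σ Wₕ²(1−fₕ)sₕ²/nₕ with Wₕ = Nₕ/33476:
  County 1: (17734/33476)²·(1−1448/17734)·178700/1448 = 31.80607
  County 2: (15742/33476)²·(1−1191/15742)·54550/1191 = 9.3619997
  → Var(ȳ_str) = 41.16807.
Var(ȳ_srs) = (1 − 2639/33476)·294500/2639 = 102.79795.
deff = 41.16807 / 102.79795 = 0.4005.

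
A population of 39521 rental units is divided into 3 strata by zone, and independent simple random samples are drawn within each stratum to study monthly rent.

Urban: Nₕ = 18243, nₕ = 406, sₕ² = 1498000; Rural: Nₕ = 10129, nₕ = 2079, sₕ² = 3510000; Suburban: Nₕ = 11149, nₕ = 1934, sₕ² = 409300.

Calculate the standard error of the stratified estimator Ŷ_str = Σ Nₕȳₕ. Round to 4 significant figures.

Var(Ŷ_str) = Σₕ Nₕ²(1 − fₕ)sₕ²/nₕ.
Urban: 18243²·(1 − 406/18243)·1498000/406 = 1.2006152 × 10^12.
Rural: 10129²·(1 − 2079/10129)·3510000/2079 = 1.3766232 × 10^11.
Suburban: 11149²·(1 − 1934/11149)·409300/1934 = 2.1742853 × 10^10.
Sum = 1.3600204 × 10^12.
SE = √(1.3600204 × 10^12) = 1.166 × 10^6.

1.166 × 10^6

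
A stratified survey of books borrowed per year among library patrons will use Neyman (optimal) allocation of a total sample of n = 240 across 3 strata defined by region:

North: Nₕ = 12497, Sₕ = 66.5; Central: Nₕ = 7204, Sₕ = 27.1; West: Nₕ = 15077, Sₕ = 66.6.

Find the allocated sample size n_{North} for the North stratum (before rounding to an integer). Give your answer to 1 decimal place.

98.2

Neyman allocation: nₕ = n·NₕSₕ / Σⱼ NⱼSⱼ.
Σ NⱼSⱼ = 12497·66.5 + 7204·27.1 + 15077·66.6 = 2.0304071 × 10^6.
n_{North} = 240·12497·66.5 / (2.0304071 × 10^6) = 98.2.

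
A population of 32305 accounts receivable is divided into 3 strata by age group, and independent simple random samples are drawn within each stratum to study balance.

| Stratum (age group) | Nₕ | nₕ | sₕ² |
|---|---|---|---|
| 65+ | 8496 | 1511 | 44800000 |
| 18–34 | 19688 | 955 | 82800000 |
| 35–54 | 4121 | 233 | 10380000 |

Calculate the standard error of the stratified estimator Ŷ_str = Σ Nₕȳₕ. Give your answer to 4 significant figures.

Var(Ŷ_str) = Σₕ Nₕ²(1 − fₕ)sₕ²/nₕ.
65+: 8496²·(1 − 1511/8496)·44800000/1511 = 1.759521 × 10^12.
18–34: 19688²·(1 − 955/19688)·82800000/955 = 3.1976866 × 10^13.
35–54: 4121²·(1 − 233/4121)·10380000/233 = 7.1378974 × 10^11.
Sum = 3.4450177 × 10^13.
SE = √(3.4450177 × 10^13) = 5.869 × 10^6.

5.869 × 10^6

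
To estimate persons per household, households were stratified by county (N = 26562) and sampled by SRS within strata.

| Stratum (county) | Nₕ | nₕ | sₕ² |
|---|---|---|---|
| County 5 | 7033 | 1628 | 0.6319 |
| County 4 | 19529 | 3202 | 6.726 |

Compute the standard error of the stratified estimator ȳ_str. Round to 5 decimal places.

0.03115

Var(ȳ_str) = Σₕ Wₕ²(1 − fₕ)sₕ²/nₕ with Wₕ = Nₕ/N, N = 26562.
County 5: Wₕ = 0.26477675; term = 0.26477675²·(1 − 0.23148016)·0.6319/1628 = 2.0912633 × 10^-5.
County 4: Wₕ = 0.73522325; term = 0.73522325²·(1 − 0.16396129)·6.726/3202 = 9.4929324 × 10^-4.
Sum = 9.7020587 × 10^-4.
SE = √(9.7020587 × 10^-4) = 0.03115.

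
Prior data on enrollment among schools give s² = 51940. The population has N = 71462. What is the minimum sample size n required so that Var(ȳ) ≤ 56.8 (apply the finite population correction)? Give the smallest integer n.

Without fpc, n₀ = s²/D = 51940/56.8 = 914.4366.
With fpc, (1 − n/N)·s²/n ≤ D requires n ≥ n₀/(1 + n₀/N) = 914.4366/(1 + 914.4366/71462) = 902.8832.
Rounding up, n = 903.

903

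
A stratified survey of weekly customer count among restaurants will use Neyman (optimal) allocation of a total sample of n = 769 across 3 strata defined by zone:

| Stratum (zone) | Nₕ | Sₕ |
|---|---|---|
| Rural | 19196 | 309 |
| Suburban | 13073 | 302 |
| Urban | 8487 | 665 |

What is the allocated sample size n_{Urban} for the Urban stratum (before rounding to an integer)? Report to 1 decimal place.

279.6

Neyman allocation: nₕ = n·NₕSₕ / Σⱼ NⱼSⱼ.
Σ NⱼSⱼ = 19196·309 + 13073·302 + 8487·665 = 1.5523465 × 10^7.
n_{Urban} = 769·8487·665 / (1.5523465 × 10^7) = 279.6.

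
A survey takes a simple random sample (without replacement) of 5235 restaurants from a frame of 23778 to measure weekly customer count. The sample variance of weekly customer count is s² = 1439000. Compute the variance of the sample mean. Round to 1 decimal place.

214.4

Under SRS without replacement, Var(ȳ) = (1 − f)·s²/n with f = n/N = 5235/23778 = 0.22016149.
Var(ȳ) = (1 − 0.22016149)·1439000/5235 = 0.77983851·274.88061 = 214.36249.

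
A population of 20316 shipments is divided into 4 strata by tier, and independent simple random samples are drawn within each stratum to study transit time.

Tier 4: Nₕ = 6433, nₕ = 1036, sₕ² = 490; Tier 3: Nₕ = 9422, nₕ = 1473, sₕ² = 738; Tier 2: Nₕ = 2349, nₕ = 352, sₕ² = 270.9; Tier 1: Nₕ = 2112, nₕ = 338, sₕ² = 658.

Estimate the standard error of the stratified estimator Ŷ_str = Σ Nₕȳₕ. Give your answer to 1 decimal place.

Var(Ŷ_str) = Σₕ Nₕ²(1 − fₕ)sₕ²/nₕ.
Tier 4: 6433²·(1 − 1036/6433)·490/1036 = 1.6421102 × 10^7.
Tier 3: 9422²·(1 − 1473/9422)·738/1473 = 3.7524007 × 10^7.
Tier 2: 2349²·(1 − 352/2349)·270.9/352 = 3.6101681 × 10^6.
Tier 1: 2112²·(1 − 338/2112)·658/338 = 7.2938482 × 10^6.
Sum = 6.4849125 × 10^7.
SE = √(6.4849125 × 10^7) = 8052.9.

8052.9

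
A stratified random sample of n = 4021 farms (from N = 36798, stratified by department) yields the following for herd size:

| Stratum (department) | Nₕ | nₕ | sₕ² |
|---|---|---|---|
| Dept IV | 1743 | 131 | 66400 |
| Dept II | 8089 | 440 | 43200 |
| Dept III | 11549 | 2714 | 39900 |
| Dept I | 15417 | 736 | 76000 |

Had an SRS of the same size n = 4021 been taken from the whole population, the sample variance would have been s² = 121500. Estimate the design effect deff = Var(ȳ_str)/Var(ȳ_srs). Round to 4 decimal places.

Var(ȳ_str) = Σ Wₕ²(1−fₕ)sₕ²/nₕ with Wₕ = Nₕ/36798:
  Dept IV: (1743/36798)²·(1−131/1743)·66400/131 = 1.0517458
  Dept II: (8089/36798)²·(1−440/8089)·43200/440 = 4.4862362
  Dept III: (11549/36798)²·(1−2714/11549)·39900/2714 = 1.1078107
  Dept I: (15417/36798)²·(1−736/15417)·76000/736 = 17.260082
  → Var(ȳ_str) = 23.905875.
Var(ȳ_srs) = (1 − 4021/36798)·121500/4021 = 26.914554.
deff = 23.905875 / 26.914554 = 0.8882.

0.8882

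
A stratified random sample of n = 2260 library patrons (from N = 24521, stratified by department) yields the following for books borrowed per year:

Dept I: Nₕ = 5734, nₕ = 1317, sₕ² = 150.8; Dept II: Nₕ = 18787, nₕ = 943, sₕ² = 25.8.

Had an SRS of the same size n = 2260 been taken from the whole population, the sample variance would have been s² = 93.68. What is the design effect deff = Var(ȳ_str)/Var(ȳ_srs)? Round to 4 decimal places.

Var(ȳ_str) = Σ Wₕ²(1−fₕ)sₕ²/nₕ with Wₕ = Nₕ/24521:
  Dept I: (5734/24521)²·(1−1317/5734)·150.8/1317 = 0.0048230782
  Dept II: (18787/24521)²·(1−943/18787)·25.8/943 = 0.015253915
  → Var(ȳ_str) = 0.020076993.
Var(ȳ_srs) = (1 − 2260/24521)·93.68/2260 = 0.037630929.
deff = 0.020076993 / 0.037630929 = 0.5335.

0.5335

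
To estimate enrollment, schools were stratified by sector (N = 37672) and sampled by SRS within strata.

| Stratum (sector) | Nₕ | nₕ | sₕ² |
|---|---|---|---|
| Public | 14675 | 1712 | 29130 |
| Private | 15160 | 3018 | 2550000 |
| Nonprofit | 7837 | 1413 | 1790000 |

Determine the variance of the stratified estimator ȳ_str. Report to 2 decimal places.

156.81

Var(ȳ_str) = Σₕ Wₕ²(1 − fₕ)sₕ²/nₕ with Wₕ = Nₕ/N, N = 37672.
Public: Wₕ = 0.38954661; term = 0.38954661²·(1 − 0.11666099)·29130/1712 = 2.2807779.
Private: Wₕ = 0.40242090; term = 0.40242090²·(1 − 0.19907652)·2550000/3018 = 109.59053.
Nonprofit: Wₕ = 0.20803249; term = 0.20803249²·(1 − 0.18029858)·1790000/1413 = 44.939568.
Sum = 156.81088.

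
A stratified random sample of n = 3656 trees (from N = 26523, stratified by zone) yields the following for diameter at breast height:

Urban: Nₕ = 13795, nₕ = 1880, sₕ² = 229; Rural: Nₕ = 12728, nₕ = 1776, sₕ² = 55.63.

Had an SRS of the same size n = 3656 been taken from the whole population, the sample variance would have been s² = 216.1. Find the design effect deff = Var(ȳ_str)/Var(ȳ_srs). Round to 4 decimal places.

0.6803

Var(ȳ_str) = Σ Wₕ²(1−fₕ)sₕ²/nₕ with Wₕ = Nₕ/26523:
  Urban: (13795/26523)²·(1−1880/13795)·229/1880 = 0.028460865
  Rural: (12728/26523)²·(1−1776/12728)·55.63/1776 = 0.0062068952
  → Var(ȳ_str) = 0.03466776.
Var(ȳ_srs) = (1 − 3656/26523)·216.1/3656 = 0.05096067.
deff = 0.03466776 / 0.05096067 = 0.6803.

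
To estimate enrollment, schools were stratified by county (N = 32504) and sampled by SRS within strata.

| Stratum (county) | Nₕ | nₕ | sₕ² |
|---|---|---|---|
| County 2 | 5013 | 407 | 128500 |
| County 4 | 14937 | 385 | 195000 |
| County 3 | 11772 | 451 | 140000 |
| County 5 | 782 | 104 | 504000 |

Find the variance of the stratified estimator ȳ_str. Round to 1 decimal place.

152.7

Var(ȳ_str) = Σₕ Wₕ²(1 − fₕ)sₕ²/nₕ with Wₕ = Nₕ/N, N = 32504.
County 2: Wₕ = 0.15422717; term = 0.15422717²·(1 − 0.08118891)·128500/407 = 6.9001215.
County 4: Wₕ = 0.45954344; term = 0.45954344²·(1 − 0.02577492)·195000/385 = 104.20447.
County 3: Wₕ = 0.36217081; term = 0.36217081²·(1 − 0.03831125)·140000/451 = 39.157316.
County 5: Wₕ = 0.02405858; term = 0.02405858²·(1 − 0.13299233)·504000/104 = 2.4319801.
Sum = 152.69389.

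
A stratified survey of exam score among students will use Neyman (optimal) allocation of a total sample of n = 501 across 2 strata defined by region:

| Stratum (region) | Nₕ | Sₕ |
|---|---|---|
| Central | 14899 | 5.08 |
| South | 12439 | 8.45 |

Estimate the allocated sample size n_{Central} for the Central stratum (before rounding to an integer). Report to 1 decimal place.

Neyman allocation: nₕ = n·NₕSₕ / Σⱼ NⱼSⱼ.
Σ NⱼSⱼ = 14899·5.08 + 12439·8.45 = 180796.47.
n_{Central} = 501·14899·5.08 / 180796.47 = 209.7.

209.7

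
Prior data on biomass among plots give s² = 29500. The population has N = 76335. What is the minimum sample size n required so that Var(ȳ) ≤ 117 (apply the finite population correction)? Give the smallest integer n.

252

Without fpc, n₀ = s²/D = 29500/117 = 252.1368.
With fpc, (1 − n/N)·s²/n ≤ D requires n ≥ n₀/(1 + n₀/N) = 252.1368/(1 + 252.1368/76335) = 251.3067.
Rounding up, n = 252.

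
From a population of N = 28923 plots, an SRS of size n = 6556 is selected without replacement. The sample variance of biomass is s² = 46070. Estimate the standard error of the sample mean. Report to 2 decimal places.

Under SRS without replacement, Var(ȳ) = (1 − f)·s²/n with f = n/N = 6556/28923 = 0.22667082.
Var(ȳ) = (1 − 0.22667082)·46070/6556 = 0.77332918·7.0271507 = 5.4343007.
SE(ȳ) = √(5.4343007) = 2.33.

2.33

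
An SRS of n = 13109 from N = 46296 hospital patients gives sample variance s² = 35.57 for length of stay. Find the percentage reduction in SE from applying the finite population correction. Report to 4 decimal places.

f = n/N = 13109/46296 = 0.28315621.
SE_no-fpc = √(s²/n) = 0.052090335; SE_fpc = √((1−f)s²/n) = 0.04410313.
Ratio = √(1−f) = 0.84666628. Reduction = 100·(1 − 0.84666628) = 15.3334%.

15.3334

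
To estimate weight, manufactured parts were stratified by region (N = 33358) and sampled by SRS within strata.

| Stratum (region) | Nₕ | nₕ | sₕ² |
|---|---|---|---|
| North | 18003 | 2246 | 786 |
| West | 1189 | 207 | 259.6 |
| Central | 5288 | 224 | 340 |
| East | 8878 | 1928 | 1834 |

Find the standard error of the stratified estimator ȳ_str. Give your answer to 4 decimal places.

0.4240

Var(ȳ_str) = Σₕ Wₕ²(1 − fₕ)sₕ²/nₕ with Wₕ = Nₕ/N, N = 33358.
North: Wₕ = 0.53969063; term = 0.53969063²·(1 − 0.12475698)·786/2246 = 0.089213628.
West: Wₕ = 0.03564362; term = 0.03564362²·(1 − 0.17409588)·259.6/207 = 0.0013159145.
Central: Wₕ = 0.15852269; term = 0.15852269²·(1 − 0.04236006)·340/224 = 0.036527171.
East: Wₕ = 0.26614305; term = 0.26614305²·(1 − 0.21716603)·1834/1928 = 0.052746329.
Sum = 0.17980304.
SE = √(0.17980304) = 0.4240.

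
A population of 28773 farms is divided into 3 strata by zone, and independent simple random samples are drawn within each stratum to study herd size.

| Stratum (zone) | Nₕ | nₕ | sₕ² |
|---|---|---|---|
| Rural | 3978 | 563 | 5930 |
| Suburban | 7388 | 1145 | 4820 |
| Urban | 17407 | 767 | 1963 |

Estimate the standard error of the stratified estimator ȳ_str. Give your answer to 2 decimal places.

Var(ȳ_str) = Σₕ Wₕ²(1 − fₕ)sₕ²/nₕ with Wₕ = Nₕ/N, N = 28773.
Rural: Wₕ = 0.13825461; term = 0.13825461²·(1 − 0.14152841)·5930/563 = 0.17283492.
Suburban: Wₕ = 0.25676850; term = 0.25676850²·(1 − 0.15498105)·4820/1145 = 0.23452626.
Urban: Wₕ = 0.60497689; term = 0.60497689²·(1 − 0.04406273)·1963/767 = 0.89543053.
Sum = 1.3027917.
SE = √(1.3027917) = 1.14.

1.14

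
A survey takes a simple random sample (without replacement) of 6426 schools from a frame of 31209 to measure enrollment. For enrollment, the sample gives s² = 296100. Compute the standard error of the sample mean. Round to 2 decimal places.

6.05

Under SRS without replacement, Var(ȳ) = (1 − f)·s²/n with f = n/N = 6426/31209 = 0.20590214.
Var(ȳ) = (1 − 0.20590214)·296100/6426 = 0.79409786·46.078431 = 36.590784.
SE(ȳ) = √(36.590784) = 6.05.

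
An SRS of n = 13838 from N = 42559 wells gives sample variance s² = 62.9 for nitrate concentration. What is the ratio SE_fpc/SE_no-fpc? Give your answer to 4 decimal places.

0.8215

f = n/N = 13838/42559 = 0.32514862.
SE_no-fpc = √(s²/n) = 0.067419986; SE_fpc = √((1−f)s²/n) = 0.055385073.
Ratio = √(1−f) = 0.82149339.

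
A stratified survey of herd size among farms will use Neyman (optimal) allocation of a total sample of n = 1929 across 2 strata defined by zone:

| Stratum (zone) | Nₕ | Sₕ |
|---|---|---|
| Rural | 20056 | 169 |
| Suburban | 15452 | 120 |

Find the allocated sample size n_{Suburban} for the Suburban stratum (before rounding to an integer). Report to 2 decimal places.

682.12

Neyman allocation: nₕ = n·NₕSₕ / Σⱼ NⱼSⱼ.
Σ NⱼSⱼ = 20056·169 + 15452·120 = 5.243704 × 10^6.
n_{Suburban} = 1929·15452·120 / (5.243704 × 10^6) = 682.12.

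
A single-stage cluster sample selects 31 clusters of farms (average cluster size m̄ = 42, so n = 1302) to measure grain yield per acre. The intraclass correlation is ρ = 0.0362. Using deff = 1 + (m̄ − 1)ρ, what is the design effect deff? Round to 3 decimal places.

2.484

deff = 1 + (42 − 1)·0.0362 = 1 + 1.4842 = 2.4842.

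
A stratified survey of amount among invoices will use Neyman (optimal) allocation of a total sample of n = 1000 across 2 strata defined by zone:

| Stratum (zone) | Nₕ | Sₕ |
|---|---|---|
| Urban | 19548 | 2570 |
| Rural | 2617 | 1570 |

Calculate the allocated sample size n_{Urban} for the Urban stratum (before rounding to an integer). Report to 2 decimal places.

924.40

Neyman allocation: nₕ = n·NₕSₕ / Σⱼ NⱼSⱼ.
Σ NⱼSⱼ = 19548·2570 + 2617·1570 = 5.434705 × 10^7.
n_{Urban} = 1000·19548·2570 / (5.434705 × 10^7) = 924.40.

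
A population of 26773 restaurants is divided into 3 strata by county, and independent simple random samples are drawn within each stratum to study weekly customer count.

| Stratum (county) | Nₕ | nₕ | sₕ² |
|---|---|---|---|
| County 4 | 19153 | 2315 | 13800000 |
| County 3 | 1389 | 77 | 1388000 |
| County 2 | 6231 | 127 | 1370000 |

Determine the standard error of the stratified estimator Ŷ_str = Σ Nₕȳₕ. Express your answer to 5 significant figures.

Var(Ŷ_str) = Σₕ Nₕ²(1 − fₕ)sₕ²/nₕ.
County 4: 19153²·(1 − 2315/19153)·13800000/2315 = 1.9224516 × 10^12.
County 3: 1389²·(1 − 77/1389)·1388000/77 = 3.2849958 × 10^10.
County 2: 6231²·(1 − 127/6231)·1370000/127 = 4.1028829 × 10^11.
Sum = 2.3655898 × 10^12.
SE = √(2.3655898 × 10^12) = 1.5380 × 10^6.

1.5380 × 10^6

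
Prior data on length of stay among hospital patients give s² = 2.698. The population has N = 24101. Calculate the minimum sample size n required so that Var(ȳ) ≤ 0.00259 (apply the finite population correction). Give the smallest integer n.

999

Without fpc, n₀ = s²/D = 2.698/0.00259 = 1041.6988.
With fpc, (1 − n/N)·s²/n ≤ D requires n ≥ n₀/(1 + n₀/N) = 1041.6988/(1 + 1041.6988/24101) = 998.5397.
Rounding up, n = 999.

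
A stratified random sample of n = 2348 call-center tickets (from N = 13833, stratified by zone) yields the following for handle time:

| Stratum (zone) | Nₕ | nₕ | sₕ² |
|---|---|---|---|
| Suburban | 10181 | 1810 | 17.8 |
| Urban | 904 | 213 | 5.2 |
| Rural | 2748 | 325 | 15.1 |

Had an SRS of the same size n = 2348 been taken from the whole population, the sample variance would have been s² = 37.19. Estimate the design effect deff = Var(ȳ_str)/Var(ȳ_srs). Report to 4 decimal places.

0.4621

Var(ȳ_str) = Σ Wₕ²(1−fₕ)sₕ²/nₕ with Wₕ = Nₕ/13833:
  Suburban: (10181/13833)²·(1−1810/10181)·17.8/1810 = 0.0043800236
  Urban: (904/13833)²·(1−213/904)·5.2/213 = 7.9696172 × 10^-5
  Rural: (2748/13833)²·(1−325/2748)·15.1/325 = 0.0016167057
  → Var(ȳ_str) = 0.0060764255.
Var(ȳ_srs) = (1 − 2348/13833)·37.19/2348 = 0.013150513.
deff = 0.0060764255 / 0.013150513 = 0.4621.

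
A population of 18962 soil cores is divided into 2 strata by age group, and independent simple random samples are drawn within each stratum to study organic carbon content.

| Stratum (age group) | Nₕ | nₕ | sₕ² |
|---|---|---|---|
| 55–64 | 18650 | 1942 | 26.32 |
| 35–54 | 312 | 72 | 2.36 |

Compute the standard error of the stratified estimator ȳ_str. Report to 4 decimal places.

Var(ȳ_str) = Σₕ Wₕ²(1 − fₕ)sₕ²/nₕ with Wₕ = Nₕ/N, N = 18962.
55–64: Wₕ = 0.98354604; term = 0.98354604²·(1 − 0.10412869)·26.32/1942 = 0.011745505.
35–54: Wₕ = 0.01645396; term = 0.01645396²·(1 − 0.23076923)·2.36/72 = 6.8261693 × 10^-6.
Sum = 0.011752331.
SE = √(0.011752331) = 0.1084.

0.1084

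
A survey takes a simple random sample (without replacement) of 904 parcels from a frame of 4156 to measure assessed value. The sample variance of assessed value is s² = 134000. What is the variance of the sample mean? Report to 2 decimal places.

115.99

Under SRS without replacement, Var(ȳ) = (1 − f)·s²/n with f = n/N = 904/4156 = 0.21751684.
Var(ȳ) = (1 − 0.21751684)·134000/904 = 0.78248316·148.23009 = 115.98755.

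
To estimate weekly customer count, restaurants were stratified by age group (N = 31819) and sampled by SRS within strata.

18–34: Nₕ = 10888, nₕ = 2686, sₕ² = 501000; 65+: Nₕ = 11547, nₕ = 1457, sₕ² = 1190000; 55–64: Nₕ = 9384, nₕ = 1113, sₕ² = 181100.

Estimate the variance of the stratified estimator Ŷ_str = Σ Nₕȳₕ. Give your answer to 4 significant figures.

Var(Ŷ_str) = Σₕ Nₕ²(1 − fₕ)sₕ²/nₕ.
18–34: 10888²·(1 − 2686/10888)·501000/2686 = 1.6657108 × 10^10.
65+: 11547²·(1 − 1457/11547)·1190000/1457 = 9.5158534 × 10^10.
55–64: 9384²·(1 − 1113/9384)·181100/1113 = 1.262901 × 10^10.
Sum = 1.2444465 × 10^11.

1.244 × 10^11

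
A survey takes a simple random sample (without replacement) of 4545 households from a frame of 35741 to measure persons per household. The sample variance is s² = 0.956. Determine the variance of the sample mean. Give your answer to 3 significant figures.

1.84 × 10^-4

Under SRS without replacement, Var(ȳ) = (1 − f)·s²/n with f = n/N = 4545/35741 = 0.12716488.
Var(ȳ) = (1 − 0.12716488)·0.956/4545 = 0.87283512·2.1034103 × 10^-4 = 1.8359304 × 10^-4.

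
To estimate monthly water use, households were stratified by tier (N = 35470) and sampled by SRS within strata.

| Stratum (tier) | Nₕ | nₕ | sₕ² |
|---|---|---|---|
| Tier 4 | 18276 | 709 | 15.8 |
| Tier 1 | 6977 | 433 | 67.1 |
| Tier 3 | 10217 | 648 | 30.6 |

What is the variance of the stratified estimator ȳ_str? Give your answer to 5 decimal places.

Var(ȳ_str) = Σₕ Wₕ²(1 − fₕ)sₕ²/nₕ with Wₕ = Nₕ/N, N = 35470.
Tier 4: Wₕ = 0.51525233; term = 0.51525233²·(1 − 0.03879405)·15.8/709 = 0.0056867905.
Tier 1: Wₕ = 0.19670144; term = 0.19670144²·(1 − 0.06206106)·67.1/433 = 0.0056237274.
Tier 3: Wₕ = 0.28804624; term = 0.28804624²·(1 − 0.06342371)·30.6/648 = 0.00366956.
Sum = 0.014980078.

0.01498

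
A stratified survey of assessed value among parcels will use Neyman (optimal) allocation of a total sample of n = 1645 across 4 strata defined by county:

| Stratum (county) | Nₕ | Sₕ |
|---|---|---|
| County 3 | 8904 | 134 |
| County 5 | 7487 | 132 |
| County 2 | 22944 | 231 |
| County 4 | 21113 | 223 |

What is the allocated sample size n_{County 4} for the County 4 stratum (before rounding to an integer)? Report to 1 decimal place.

Neyman allocation: nₕ = n·NₕSₕ / Σⱼ NⱼSⱼ.
Σ NⱼSⱼ = 8904·134 + 7487·132 + 22944·231 + 21113·223 = 1.2189683 × 10^7.
n_{County 4} = 1645·21113·223 / (1.2189683 × 10^7) = 635.4.

635.4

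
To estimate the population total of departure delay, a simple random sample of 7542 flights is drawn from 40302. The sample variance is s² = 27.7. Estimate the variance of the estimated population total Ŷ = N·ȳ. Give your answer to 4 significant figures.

4.849 × 10^6

Var(Ŷ) = N²·Var(ȳ) = N²·(1 − n/N)·s²/n.
f = 7542/40302 = 0.18713711; Var(ȳ) = 0.81286289·27.7/7542 = 0.002985455.
Var(Ŷ) = 40302² · 0.002985455 = 4.8491289 × 10^6.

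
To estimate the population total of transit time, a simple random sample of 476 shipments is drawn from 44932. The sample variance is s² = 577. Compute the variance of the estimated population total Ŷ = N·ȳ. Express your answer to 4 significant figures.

Var(Ŷ) = N²·Var(ȳ) = N²·(1 − n/N)·s²/n.
f = 476/44932 = 0.01059379; Var(ȳ) = 0.98940621·577/476 = 1.1993432.
Var(Ŷ) = 44932² · 1.1993432 = 2.4213355 × 10^9.

2.421 × 10^9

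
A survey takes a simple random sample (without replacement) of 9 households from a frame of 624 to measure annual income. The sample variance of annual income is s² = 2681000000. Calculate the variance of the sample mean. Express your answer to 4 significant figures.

Under SRS without replacement, Var(ȳ) = (1 − f)·s²/n with f = n/N = 9/624 = 0.01442308.
Var(ȳ) = (1 − 0.01442308)·2681000000/9 = 0.98557692·2.9788889 × 10^8 = 2.9359241 × 10^8.

2.936 × 10^8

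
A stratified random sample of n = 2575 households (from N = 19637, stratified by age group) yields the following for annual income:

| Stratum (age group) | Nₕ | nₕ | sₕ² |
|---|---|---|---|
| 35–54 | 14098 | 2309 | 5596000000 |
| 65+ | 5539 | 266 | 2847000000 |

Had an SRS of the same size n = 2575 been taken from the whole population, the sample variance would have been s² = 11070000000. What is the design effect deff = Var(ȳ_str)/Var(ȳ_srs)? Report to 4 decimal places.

Var(ȳ_str) = Σ Wₕ²(1−fₕ)sₕ²/nₕ with Wₕ = Nₕ/19637:
  35–54: (14098/19637)²·(1−2309/14098)·5596000000/2309 = 1.044571 × 10^6
  65+: (5539/19637)²·(1−266/5539)·2847000000/266 = 810671.09
  → Var(ȳ_str) = 1.8552421 × 10^6.
Var(ȳ_srs) = (1 − 2575/19637)·11070000000/2575 = 3.7352974 × 10^6.
deff = (1.8552421 × 10^6) / (3.7352974 × 10^6) = 0.4967.

0.4967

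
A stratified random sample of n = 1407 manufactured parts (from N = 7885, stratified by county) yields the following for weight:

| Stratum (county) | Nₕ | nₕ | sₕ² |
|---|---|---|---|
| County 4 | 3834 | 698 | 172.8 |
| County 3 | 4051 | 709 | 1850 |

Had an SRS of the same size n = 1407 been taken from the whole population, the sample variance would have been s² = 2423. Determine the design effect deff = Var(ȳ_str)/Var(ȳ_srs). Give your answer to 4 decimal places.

Var(ȳ_str) = Σ Wₕ²(1−fₕ)sₕ²/nₕ with Wₕ = Nₕ/7885:
  County 4: (3834/7885)²·(1−698/3834)·172.8/698 = 0.047875474
  County 3: (4051/7885)²·(1−709/4051)·1850/709 = 0.56818634
  → Var(ȳ_str) = 0.61606181.
Var(ȳ_srs) = (1 − 1407/7885)·2423/1407 = 1.4148114.
deff = 0.61606181 / 1.4148114 = 0.4354.

0.4354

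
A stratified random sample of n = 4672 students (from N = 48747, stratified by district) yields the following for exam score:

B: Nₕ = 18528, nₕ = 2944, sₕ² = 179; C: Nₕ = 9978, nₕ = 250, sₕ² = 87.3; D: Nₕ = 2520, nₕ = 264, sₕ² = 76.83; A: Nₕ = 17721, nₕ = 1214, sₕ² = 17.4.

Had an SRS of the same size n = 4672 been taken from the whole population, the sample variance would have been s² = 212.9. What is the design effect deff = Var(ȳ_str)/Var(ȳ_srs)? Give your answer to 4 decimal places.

Var(ȳ_str) = Σ Wₕ²(1−fₕ)sₕ²/nₕ with Wₕ = Nₕ/48747:
  B: (18528/48747)²·(1−2944/18528)·179/2944 = 0.0073880006
  C: (9978/48747)²·(1−250/9978)·87.3/250 = 0.014264137
  D: (2520/48747)²·(1−264/2520)·76.83/264 = 6.9625889 × 10^-4
  A: (17721/48747)²·(1−1214/17721)·17.4/1214 = 0.001764376
  → Var(ȳ_str) = 0.024112772.
Var(ȳ_srs) = (1 − 4672/48747)·212.9/4672 = 0.041201901.
deff = 0.024112772 / 0.041201901 = 0.5852.

0.5852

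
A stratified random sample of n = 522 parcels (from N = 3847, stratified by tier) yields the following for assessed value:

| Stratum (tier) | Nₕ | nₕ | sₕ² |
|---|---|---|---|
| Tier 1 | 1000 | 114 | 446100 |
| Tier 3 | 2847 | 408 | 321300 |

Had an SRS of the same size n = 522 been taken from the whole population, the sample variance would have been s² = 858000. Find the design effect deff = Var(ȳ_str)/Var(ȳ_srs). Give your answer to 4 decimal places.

Var(ȳ_str) = Σ Wₕ²(1−fₕ)sₕ²/nₕ with Wₕ = Nₕ/3847:
  Tier 1: (1000/3847)²·(1−114/1000)·446100/114 = 234.27002
  Tier 3: (2847/3847)²·(1−408/2847)·321300/408 = 369.49236
  → Var(ȳ_str) = 603.76238.
Var(ȳ_srs) = (1 − 522/3847)·858000/522 = 1420.6472.
deff = 603.76238 / 1420.6472 = 0.4250.

0.4250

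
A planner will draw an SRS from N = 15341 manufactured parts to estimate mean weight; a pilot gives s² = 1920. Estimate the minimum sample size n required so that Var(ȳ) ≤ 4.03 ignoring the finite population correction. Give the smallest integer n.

Without fpc, n₀ = s²/D = 1920/4.03 = 476.4268.
Rounding up, n = 477.

477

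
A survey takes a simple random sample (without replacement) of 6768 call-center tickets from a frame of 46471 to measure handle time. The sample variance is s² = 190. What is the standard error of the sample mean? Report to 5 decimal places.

0.15487

Under SRS without replacement, Var(ȳ) = (1 − f)·s²/n with f = n/N = 6768/46471 = 0.14563922.
Var(ȳ) = (1 − 0.14563922)·190/6768 = 0.85436078·0.028073286 = 0.023984715.
SE(ȳ) = √(0.023984715) = 0.15487.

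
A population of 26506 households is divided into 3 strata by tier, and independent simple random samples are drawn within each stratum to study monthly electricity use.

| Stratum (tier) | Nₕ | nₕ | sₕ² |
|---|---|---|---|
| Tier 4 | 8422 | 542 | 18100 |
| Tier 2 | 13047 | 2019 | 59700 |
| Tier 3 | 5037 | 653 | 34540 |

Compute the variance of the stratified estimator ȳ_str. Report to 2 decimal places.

10.87

Var(ȳ_str) = Σₕ Wₕ²(1 − fₕ)sₕ²/nₕ with Wₕ = Nₕ/N, N = 26506.
Tier 4: Wₕ = 0.31773938; term = 0.31773938²·(1 − 0.06435526)·18100/542 = 3.1545132.
Tier 2: Wₕ = 0.49222817; term = 0.49222817²·(1 − 0.15474822)·59700/2019 = 6.0555981.
Tier 3: Wₕ = 0.19003245; term = 0.19003245²·(1 − 0.12964066)·34540/653 = 1.6625062.
Sum = 10.872618.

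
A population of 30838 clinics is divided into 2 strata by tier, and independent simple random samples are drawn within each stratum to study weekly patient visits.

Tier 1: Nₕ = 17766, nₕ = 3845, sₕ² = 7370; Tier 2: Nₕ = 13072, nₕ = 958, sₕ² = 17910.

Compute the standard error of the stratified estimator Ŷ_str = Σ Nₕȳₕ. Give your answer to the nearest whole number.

Var(Ŷ_str) = Σₕ Nₕ²(1 − fₕ)sₕ²/nₕ.
Tier 1: 17766²·(1 − 3845/17766)·7370/3845 = 4.7405773 × 10^8.
Tier 2: 13072²·(1 − 958/13072)·17910/958 = 2.9604633 × 10^9.
Sum = 3.434521 × 10^9.
SE = √(3.434521 × 10^9) = 58605.

58605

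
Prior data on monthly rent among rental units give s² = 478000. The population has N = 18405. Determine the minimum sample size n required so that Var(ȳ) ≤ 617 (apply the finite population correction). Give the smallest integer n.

744

Without fpc, n₀ = s²/D = 478000/617 = 774.7164.
With fpc, (1 − n/N)·s²/n ≤ D requires n ≥ n₀/(1 + n₀/N) = 774.7164/(1 + 774.7164/18405) = 743.4237.
Rounding up, n = 744.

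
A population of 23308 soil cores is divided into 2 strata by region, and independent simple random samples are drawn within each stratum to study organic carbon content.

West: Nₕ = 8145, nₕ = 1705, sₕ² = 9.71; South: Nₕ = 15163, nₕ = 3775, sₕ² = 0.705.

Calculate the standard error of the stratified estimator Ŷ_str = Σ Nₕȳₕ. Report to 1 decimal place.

575.3

Var(Ŷ_str) = Σₕ Nₕ²(1 − fₕ)sₕ²/nₕ.
West: 8145²·(1 − 1705/8145)·9.71/1705 = 298725.16.
South: 15163²·(1 − 3775/15163)·0.705/3775 = 32248.146.
Sum = 330973.31.
SE = √(330973.31) = 575.3.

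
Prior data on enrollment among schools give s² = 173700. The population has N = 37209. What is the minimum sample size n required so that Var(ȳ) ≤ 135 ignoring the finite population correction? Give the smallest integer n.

1287

Without fpc, n₀ = s²/D = 173700/135 = 1286.6667.
Rounding up, n = 1287.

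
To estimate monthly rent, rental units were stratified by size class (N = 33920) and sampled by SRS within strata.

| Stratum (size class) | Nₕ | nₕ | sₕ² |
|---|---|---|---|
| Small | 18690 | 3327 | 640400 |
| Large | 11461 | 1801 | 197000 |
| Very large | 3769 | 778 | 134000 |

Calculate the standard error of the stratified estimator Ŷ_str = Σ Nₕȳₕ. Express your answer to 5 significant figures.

263290

Var(Ŷ_str) = Σₕ Nₕ²(1 − fₕ)sₕ²/nₕ.
Small: 18690²·(1 − 3327/18690)·640400/3327 = 5.5269286 × 10^10.
Large: 11461²·(1 − 1801/11461)·197000/1801 = 1.2110223 × 10^10.
Very large: 3769²·(1 − 778/3769)·134000/778 = 1.9416357 × 10^9.
Sum = 6.9321145 × 10^10.
SE = √(6.9321145 × 10^10) = 263290.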